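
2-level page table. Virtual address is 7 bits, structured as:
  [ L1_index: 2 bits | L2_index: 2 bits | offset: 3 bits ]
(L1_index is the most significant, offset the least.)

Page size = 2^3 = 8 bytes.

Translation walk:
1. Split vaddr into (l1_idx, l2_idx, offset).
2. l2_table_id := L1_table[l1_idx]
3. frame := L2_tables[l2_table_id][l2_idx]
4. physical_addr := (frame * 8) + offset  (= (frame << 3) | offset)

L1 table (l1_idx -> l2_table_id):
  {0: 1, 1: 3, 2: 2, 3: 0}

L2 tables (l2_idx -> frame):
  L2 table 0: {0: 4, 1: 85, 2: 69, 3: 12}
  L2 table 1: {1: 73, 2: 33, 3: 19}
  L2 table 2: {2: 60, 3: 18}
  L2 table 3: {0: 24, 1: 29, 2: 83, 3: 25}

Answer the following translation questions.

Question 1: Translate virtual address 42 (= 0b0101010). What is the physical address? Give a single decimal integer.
vaddr = 42 = 0b0101010
Split: l1_idx=1, l2_idx=1, offset=2
L1[1] = 3
L2[3][1] = 29
paddr = 29 * 8 + 2 = 234

Answer: 234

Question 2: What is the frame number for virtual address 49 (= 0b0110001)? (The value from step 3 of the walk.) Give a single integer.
Answer: 83

Derivation:
vaddr = 49: l1_idx=1, l2_idx=2
L1[1] = 3; L2[3][2] = 83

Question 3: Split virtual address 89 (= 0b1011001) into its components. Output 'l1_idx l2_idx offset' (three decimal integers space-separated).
Answer: 2 3 1

Derivation:
vaddr = 89 = 0b1011001
  top 2 bits -> l1_idx = 2
  next 2 bits -> l2_idx = 3
  bottom 3 bits -> offset = 1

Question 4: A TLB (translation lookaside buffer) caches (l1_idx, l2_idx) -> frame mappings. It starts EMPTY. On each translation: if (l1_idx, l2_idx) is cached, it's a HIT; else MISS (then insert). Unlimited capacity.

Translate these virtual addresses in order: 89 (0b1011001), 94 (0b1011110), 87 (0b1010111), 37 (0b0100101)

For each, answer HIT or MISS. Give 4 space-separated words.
vaddr=89: (2,3) not in TLB -> MISS, insert
vaddr=94: (2,3) in TLB -> HIT
vaddr=87: (2,2) not in TLB -> MISS, insert
vaddr=37: (1,0) not in TLB -> MISS, insert

Answer: MISS HIT MISS MISS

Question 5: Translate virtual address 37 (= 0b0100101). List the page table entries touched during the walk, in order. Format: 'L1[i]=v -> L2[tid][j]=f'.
vaddr = 37 = 0b0100101
Split: l1_idx=1, l2_idx=0, offset=5

Answer: L1[1]=3 -> L2[3][0]=24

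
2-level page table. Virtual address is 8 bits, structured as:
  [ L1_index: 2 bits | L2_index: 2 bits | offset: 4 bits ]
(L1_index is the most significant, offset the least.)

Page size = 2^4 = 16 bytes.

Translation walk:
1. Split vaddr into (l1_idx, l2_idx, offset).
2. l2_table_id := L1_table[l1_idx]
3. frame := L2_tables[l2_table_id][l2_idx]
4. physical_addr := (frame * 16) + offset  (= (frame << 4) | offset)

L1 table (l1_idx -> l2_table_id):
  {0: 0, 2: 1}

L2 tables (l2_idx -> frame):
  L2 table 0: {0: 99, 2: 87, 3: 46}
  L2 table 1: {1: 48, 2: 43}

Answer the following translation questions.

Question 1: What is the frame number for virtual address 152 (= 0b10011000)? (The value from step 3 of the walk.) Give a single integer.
vaddr = 152: l1_idx=2, l2_idx=1
L1[2] = 1; L2[1][1] = 48

Answer: 48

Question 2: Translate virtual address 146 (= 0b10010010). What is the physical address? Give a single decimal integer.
vaddr = 146 = 0b10010010
Split: l1_idx=2, l2_idx=1, offset=2
L1[2] = 1
L2[1][1] = 48
paddr = 48 * 16 + 2 = 770

Answer: 770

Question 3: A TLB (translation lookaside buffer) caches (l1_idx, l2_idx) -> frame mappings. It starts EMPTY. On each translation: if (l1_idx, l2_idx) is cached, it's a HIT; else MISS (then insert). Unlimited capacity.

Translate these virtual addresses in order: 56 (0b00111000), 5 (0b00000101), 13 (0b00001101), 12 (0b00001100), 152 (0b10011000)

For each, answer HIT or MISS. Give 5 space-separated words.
Answer: MISS MISS HIT HIT MISS

Derivation:
vaddr=56: (0,3) not in TLB -> MISS, insert
vaddr=5: (0,0) not in TLB -> MISS, insert
vaddr=13: (0,0) in TLB -> HIT
vaddr=12: (0,0) in TLB -> HIT
vaddr=152: (2,1) not in TLB -> MISS, insert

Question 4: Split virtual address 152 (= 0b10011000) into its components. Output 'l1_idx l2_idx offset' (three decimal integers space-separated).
vaddr = 152 = 0b10011000
  top 2 bits -> l1_idx = 2
  next 2 bits -> l2_idx = 1
  bottom 4 bits -> offset = 8

Answer: 2 1 8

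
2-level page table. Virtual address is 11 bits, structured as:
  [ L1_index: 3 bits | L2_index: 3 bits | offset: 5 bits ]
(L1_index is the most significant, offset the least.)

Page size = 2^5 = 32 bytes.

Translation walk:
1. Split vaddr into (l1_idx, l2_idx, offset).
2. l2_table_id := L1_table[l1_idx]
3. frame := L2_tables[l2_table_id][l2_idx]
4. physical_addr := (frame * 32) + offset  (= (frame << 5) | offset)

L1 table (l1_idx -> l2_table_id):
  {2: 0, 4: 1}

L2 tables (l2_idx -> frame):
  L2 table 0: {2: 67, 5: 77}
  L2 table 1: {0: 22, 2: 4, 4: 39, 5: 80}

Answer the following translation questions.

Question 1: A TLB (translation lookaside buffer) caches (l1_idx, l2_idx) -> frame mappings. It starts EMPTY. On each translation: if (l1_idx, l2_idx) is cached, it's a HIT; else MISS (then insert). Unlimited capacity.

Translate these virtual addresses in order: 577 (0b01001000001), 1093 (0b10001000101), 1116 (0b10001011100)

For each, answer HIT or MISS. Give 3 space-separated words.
Answer: MISS MISS HIT

Derivation:
vaddr=577: (2,2) not in TLB -> MISS, insert
vaddr=1093: (4,2) not in TLB -> MISS, insert
vaddr=1116: (4,2) in TLB -> HIT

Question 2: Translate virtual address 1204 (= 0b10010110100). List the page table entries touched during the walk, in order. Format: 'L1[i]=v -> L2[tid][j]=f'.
Answer: L1[4]=1 -> L2[1][5]=80

Derivation:
vaddr = 1204 = 0b10010110100
Split: l1_idx=4, l2_idx=5, offset=20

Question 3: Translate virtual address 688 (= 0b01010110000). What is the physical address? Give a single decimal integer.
vaddr = 688 = 0b01010110000
Split: l1_idx=2, l2_idx=5, offset=16
L1[2] = 0
L2[0][5] = 77
paddr = 77 * 32 + 16 = 2480

Answer: 2480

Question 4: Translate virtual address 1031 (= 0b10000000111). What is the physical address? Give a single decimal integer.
vaddr = 1031 = 0b10000000111
Split: l1_idx=4, l2_idx=0, offset=7
L1[4] = 1
L2[1][0] = 22
paddr = 22 * 32 + 7 = 711

Answer: 711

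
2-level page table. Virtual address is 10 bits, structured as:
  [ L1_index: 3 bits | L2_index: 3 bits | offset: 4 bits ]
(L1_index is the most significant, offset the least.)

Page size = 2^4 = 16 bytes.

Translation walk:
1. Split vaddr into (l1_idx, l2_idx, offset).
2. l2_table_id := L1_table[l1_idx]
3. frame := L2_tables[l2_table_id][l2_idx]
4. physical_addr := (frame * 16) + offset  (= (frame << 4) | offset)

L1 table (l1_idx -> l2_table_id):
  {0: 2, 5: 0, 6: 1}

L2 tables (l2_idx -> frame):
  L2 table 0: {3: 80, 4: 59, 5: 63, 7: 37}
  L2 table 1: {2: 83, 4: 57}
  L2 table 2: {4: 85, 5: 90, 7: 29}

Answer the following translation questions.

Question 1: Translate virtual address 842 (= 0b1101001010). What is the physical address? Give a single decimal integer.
vaddr = 842 = 0b1101001010
Split: l1_idx=6, l2_idx=4, offset=10
L1[6] = 1
L2[1][4] = 57
paddr = 57 * 16 + 10 = 922

Answer: 922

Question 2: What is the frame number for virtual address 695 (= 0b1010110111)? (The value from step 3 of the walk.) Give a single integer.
vaddr = 695: l1_idx=5, l2_idx=3
L1[5] = 0; L2[0][3] = 80

Answer: 80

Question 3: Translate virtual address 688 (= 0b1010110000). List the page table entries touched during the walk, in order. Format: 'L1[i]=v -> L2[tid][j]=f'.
Answer: L1[5]=0 -> L2[0][3]=80

Derivation:
vaddr = 688 = 0b1010110000
Split: l1_idx=5, l2_idx=3, offset=0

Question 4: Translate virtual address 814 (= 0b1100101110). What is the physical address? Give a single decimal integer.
vaddr = 814 = 0b1100101110
Split: l1_idx=6, l2_idx=2, offset=14
L1[6] = 1
L2[1][2] = 83
paddr = 83 * 16 + 14 = 1342

Answer: 1342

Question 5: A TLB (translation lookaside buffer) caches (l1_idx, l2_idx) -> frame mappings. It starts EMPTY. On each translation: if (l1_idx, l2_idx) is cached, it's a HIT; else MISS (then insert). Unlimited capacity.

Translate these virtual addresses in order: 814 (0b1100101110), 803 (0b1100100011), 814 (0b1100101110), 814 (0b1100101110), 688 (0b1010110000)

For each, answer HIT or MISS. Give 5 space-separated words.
vaddr=814: (6,2) not in TLB -> MISS, insert
vaddr=803: (6,2) in TLB -> HIT
vaddr=814: (6,2) in TLB -> HIT
vaddr=814: (6,2) in TLB -> HIT
vaddr=688: (5,3) not in TLB -> MISS, insert

Answer: MISS HIT HIT HIT MISS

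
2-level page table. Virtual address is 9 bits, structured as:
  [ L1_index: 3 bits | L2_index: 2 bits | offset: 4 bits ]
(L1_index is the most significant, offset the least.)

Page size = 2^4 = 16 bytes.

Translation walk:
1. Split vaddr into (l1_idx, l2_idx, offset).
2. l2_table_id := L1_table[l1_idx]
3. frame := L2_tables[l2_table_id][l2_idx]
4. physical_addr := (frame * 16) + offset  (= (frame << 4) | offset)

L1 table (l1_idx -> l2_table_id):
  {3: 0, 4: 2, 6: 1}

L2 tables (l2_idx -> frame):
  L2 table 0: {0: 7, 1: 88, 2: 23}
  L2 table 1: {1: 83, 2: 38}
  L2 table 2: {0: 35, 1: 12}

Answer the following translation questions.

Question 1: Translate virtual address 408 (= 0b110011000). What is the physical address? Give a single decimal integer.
vaddr = 408 = 0b110011000
Split: l1_idx=6, l2_idx=1, offset=8
L1[6] = 1
L2[1][1] = 83
paddr = 83 * 16 + 8 = 1336

Answer: 1336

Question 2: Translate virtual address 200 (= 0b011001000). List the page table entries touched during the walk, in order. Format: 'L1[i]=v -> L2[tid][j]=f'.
Answer: L1[3]=0 -> L2[0][0]=7

Derivation:
vaddr = 200 = 0b011001000
Split: l1_idx=3, l2_idx=0, offset=8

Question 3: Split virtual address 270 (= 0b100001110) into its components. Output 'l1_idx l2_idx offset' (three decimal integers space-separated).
vaddr = 270 = 0b100001110
  top 3 bits -> l1_idx = 4
  next 2 bits -> l2_idx = 0
  bottom 4 bits -> offset = 14

Answer: 4 0 14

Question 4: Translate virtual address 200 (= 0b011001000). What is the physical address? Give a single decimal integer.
Answer: 120

Derivation:
vaddr = 200 = 0b011001000
Split: l1_idx=3, l2_idx=0, offset=8
L1[3] = 0
L2[0][0] = 7
paddr = 7 * 16 + 8 = 120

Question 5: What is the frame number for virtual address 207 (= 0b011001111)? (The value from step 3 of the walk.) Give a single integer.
vaddr = 207: l1_idx=3, l2_idx=0
L1[3] = 0; L2[0][0] = 7

Answer: 7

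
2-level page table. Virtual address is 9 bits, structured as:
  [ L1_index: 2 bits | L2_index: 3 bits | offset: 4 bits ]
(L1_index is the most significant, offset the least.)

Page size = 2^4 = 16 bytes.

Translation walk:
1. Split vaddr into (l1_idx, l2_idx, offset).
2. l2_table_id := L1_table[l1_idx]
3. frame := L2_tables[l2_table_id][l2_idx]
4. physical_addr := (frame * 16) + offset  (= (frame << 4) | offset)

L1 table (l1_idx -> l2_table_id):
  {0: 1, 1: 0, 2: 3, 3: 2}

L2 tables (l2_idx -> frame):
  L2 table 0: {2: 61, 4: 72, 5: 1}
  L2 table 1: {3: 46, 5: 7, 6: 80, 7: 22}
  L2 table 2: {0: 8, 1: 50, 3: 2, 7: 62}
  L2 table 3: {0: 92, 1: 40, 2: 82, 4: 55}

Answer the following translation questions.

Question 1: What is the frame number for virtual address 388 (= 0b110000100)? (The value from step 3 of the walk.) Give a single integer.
Answer: 8

Derivation:
vaddr = 388: l1_idx=3, l2_idx=0
L1[3] = 2; L2[2][0] = 8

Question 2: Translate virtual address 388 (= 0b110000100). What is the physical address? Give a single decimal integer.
Answer: 132

Derivation:
vaddr = 388 = 0b110000100
Split: l1_idx=3, l2_idx=0, offset=4
L1[3] = 2
L2[2][0] = 8
paddr = 8 * 16 + 4 = 132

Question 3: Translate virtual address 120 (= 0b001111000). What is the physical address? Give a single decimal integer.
vaddr = 120 = 0b001111000
Split: l1_idx=0, l2_idx=7, offset=8
L1[0] = 1
L2[1][7] = 22
paddr = 22 * 16 + 8 = 360

Answer: 360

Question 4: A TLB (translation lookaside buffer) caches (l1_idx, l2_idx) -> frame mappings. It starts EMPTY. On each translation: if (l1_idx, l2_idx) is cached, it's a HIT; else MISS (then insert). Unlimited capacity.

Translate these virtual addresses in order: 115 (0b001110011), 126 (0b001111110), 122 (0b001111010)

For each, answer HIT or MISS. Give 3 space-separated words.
vaddr=115: (0,7) not in TLB -> MISS, insert
vaddr=126: (0,7) in TLB -> HIT
vaddr=122: (0,7) in TLB -> HIT

Answer: MISS HIT HIT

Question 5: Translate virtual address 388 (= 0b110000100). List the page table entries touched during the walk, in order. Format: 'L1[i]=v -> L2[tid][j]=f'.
vaddr = 388 = 0b110000100
Split: l1_idx=3, l2_idx=0, offset=4

Answer: L1[3]=2 -> L2[2][0]=8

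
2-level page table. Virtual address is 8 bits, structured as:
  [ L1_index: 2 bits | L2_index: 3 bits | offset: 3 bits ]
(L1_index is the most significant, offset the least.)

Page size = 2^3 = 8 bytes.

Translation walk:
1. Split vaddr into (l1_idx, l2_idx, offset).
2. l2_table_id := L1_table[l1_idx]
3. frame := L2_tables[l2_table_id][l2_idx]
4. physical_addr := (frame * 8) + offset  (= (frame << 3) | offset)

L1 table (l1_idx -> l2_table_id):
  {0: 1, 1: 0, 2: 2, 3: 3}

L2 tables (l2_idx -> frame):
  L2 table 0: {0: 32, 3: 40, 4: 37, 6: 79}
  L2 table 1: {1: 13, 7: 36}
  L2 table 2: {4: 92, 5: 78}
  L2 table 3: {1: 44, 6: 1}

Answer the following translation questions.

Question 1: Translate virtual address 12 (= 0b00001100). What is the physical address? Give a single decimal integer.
vaddr = 12 = 0b00001100
Split: l1_idx=0, l2_idx=1, offset=4
L1[0] = 1
L2[1][1] = 13
paddr = 13 * 8 + 4 = 108

Answer: 108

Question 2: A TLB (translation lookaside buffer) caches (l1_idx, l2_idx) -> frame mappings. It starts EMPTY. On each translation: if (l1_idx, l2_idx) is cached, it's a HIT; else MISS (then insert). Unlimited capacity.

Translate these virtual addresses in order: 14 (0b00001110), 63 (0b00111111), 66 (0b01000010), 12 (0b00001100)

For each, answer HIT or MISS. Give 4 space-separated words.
Answer: MISS MISS MISS HIT

Derivation:
vaddr=14: (0,1) not in TLB -> MISS, insert
vaddr=63: (0,7) not in TLB -> MISS, insert
vaddr=66: (1,0) not in TLB -> MISS, insert
vaddr=12: (0,1) in TLB -> HIT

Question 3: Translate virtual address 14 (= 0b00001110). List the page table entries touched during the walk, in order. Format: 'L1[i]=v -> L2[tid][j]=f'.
Answer: L1[0]=1 -> L2[1][1]=13

Derivation:
vaddr = 14 = 0b00001110
Split: l1_idx=0, l2_idx=1, offset=6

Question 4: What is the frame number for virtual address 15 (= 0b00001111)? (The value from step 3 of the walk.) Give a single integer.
Answer: 13

Derivation:
vaddr = 15: l1_idx=0, l2_idx=1
L1[0] = 1; L2[1][1] = 13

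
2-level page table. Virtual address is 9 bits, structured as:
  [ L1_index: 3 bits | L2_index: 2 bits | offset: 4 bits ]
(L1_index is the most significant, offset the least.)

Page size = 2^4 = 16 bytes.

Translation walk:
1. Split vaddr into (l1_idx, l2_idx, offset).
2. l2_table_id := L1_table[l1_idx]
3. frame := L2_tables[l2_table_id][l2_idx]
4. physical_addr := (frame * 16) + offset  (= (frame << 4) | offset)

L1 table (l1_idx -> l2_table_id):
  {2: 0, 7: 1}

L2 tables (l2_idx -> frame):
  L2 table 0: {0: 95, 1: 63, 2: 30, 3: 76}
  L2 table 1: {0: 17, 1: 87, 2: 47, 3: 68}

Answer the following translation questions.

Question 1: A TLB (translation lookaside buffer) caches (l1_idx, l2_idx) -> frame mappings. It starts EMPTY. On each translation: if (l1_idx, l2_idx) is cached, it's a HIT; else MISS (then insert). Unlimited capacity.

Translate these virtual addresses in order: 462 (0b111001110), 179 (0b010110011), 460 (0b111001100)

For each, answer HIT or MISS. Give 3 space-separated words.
Answer: MISS MISS HIT

Derivation:
vaddr=462: (7,0) not in TLB -> MISS, insert
vaddr=179: (2,3) not in TLB -> MISS, insert
vaddr=460: (7,0) in TLB -> HIT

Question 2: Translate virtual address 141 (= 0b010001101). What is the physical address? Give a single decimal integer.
Answer: 1533

Derivation:
vaddr = 141 = 0b010001101
Split: l1_idx=2, l2_idx=0, offset=13
L1[2] = 0
L2[0][0] = 95
paddr = 95 * 16 + 13 = 1533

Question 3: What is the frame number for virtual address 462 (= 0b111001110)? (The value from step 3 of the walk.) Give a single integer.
vaddr = 462: l1_idx=7, l2_idx=0
L1[7] = 1; L2[1][0] = 17

Answer: 17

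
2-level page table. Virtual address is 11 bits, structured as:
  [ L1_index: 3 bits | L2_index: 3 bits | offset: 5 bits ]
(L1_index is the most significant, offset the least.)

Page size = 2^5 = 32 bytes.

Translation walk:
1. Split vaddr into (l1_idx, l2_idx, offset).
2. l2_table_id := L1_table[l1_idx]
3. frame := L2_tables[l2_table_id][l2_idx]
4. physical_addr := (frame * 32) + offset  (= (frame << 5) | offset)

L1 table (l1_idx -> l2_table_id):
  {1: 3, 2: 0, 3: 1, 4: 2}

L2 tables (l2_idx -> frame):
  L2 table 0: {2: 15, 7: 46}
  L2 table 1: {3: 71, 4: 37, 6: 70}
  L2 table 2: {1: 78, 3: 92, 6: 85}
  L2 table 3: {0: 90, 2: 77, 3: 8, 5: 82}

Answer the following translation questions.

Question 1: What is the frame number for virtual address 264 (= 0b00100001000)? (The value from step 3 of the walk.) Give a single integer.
vaddr = 264: l1_idx=1, l2_idx=0
L1[1] = 3; L2[3][0] = 90

Answer: 90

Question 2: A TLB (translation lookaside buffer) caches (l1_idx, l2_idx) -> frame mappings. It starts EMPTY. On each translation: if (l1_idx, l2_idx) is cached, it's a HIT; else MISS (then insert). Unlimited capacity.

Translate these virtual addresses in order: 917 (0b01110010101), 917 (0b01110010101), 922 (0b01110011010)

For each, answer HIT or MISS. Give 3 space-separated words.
Answer: MISS HIT HIT

Derivation:
vaddr=917: (3,4) not in TLB -> MISS, insert
vaddr=917: (3,4) in TLB -> HIT
vaddr=922: (3,4) in TLB -> HIT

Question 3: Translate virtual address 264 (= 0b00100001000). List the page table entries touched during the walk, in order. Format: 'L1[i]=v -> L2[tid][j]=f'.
vaddr = 264 = 0b00100001000
Split: l1_idx=1, l2_idx=0, offset=8

Answer: L1[1]=3 -> L2[3][0]=90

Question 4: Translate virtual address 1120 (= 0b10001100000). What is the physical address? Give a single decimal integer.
vaddr = 1120 = 0b10001100000
Split: l1_idx=4, l2_idx=3, offset=0
L1[4] = 2
L2[2][3] = 92
paddr = 92 * 32 + 0 = 2944

Answer: 2944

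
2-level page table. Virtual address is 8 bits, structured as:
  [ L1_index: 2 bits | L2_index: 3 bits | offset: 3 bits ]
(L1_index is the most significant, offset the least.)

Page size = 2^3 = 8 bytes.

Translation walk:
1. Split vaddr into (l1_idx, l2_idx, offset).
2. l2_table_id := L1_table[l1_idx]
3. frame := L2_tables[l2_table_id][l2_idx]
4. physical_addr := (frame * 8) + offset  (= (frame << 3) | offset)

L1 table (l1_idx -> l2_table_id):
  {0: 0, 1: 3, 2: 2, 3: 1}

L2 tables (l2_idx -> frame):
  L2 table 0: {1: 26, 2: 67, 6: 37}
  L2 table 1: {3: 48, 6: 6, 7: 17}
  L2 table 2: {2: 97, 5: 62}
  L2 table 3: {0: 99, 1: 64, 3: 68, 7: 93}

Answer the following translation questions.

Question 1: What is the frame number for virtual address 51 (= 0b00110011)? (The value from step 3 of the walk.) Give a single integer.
vaddr = 51: l1_idx=0, l2_idx=6
L1[0] = 0; L2[0][6] = 37

Answer: 37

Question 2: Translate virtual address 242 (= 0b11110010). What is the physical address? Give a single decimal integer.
Answer: 50

Derivation:
vaddr = 242 = 0b11110010
Split: l1_idx=3, l2_idx=6, offset=2
L1[3] = 1
L2[1][6] = 6
paddr = 6 * 8 + 2 = 50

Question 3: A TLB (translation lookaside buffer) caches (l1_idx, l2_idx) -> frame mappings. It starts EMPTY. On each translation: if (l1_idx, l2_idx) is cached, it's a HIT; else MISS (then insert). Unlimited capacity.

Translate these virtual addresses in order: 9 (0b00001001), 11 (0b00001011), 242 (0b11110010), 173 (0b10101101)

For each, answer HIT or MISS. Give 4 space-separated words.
vaddr=9: (0,1) not in TLB -> MISS, insert
vaddr=11: (0,1) in TLB -> HIT
vaddr=242: (3,6) not in TLB -> MISS, insert
vaddr=173: (2,5) not in TLB -> MISS, insert

Answer: MISS HIT MISS MISS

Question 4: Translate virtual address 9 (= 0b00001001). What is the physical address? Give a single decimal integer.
vaddr = 9 = 0b00001001
Split: l1_idx=0, l2_idx=1, offset=1
L1[0] = 0
L2[0][1] = 26
paddr = 26 * 8 + 1 = 209

Answer: 209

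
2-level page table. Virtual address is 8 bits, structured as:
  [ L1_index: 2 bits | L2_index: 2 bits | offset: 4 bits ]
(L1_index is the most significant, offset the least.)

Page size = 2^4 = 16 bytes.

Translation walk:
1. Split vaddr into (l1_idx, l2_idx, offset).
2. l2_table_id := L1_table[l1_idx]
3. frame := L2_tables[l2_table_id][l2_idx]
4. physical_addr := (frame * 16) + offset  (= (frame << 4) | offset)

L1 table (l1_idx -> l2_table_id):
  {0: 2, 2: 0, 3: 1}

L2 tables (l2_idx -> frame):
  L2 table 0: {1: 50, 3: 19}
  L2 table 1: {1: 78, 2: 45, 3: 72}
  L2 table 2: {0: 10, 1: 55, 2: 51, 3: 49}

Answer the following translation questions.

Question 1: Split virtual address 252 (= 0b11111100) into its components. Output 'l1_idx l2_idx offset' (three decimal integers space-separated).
Answer: 3 3 12

Derivation:
vaddr = 252 = 0b11111100
  top 2 bits -> l1_idx = 3
  next 2 bits -> l2_idx = 3
  bottom 4 bits -> offset = 12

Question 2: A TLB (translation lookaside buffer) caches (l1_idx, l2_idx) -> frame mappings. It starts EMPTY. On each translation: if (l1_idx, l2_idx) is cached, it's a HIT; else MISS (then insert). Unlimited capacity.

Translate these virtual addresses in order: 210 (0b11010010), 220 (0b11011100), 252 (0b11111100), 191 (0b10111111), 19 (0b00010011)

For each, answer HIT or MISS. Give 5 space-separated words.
vaddr=210: (3,1) not in TLB -> MISS, insert
vaddr=220: (3,1) in TLB -> HIT
vaddr=252: (3,3) not in TLB -> MISS, insert
vaddr=191: (2,3) not in TLB -> MISS, insert
vaddr=19: (0,1) not in TLB -> MISS, insert

Answer: MISS HIT MISS MISS MISS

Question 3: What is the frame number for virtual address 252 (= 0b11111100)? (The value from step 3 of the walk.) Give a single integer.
Answer: 72

Derivation:
vaddr = 252: l1_idx=3, l2_idx=3
L1[3] = 1; L2[1][3] = 72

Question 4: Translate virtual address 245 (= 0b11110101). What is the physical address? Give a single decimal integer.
vaddr = 245 = 0b11110101
Split: l1_idx=3, l2_idx=3, offset=5
L1[3] = 1
L2[1][3] = 72
paddr = 72 * 16 + 5 = 1157

Answer: 1157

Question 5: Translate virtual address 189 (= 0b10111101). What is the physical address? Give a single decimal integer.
vaddr = 189 = 0b10111101
Split: l1_idx=2, l2_idx=3, offset=13
L1[2] = 0
L2[0][3] = 19
paddr = 19 * 16 + 13 = 317

Answer: 317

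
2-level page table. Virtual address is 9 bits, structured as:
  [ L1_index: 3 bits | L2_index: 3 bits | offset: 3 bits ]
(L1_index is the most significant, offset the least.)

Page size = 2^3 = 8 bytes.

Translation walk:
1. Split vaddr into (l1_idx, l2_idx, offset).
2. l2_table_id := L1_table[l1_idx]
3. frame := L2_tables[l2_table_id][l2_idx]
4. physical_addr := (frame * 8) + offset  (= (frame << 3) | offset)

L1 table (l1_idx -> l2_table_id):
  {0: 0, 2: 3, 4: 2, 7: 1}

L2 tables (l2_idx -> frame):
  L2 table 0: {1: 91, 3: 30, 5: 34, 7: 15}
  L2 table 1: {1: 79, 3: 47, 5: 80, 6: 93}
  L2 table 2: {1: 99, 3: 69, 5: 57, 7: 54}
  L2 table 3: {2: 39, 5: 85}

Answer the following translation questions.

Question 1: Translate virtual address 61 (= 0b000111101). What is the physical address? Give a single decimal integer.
vaddr = 61 = 0b000111101
Split: l1_idx=0, l2_idx=7, offset=5
L1[0] = 0
L2[0][7] = 15
paddr = 15 * 8 + 5 = 125

Answer: 125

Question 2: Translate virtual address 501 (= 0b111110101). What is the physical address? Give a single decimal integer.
Answer: 749

Derivation:
vaddr = 501 = 0b111110101
Split: l1_idx=7, l2_idx=6, offset=5
L1[7] = 1
L2[1][6] = 93
paddr = 93 * 8 + 5 = 749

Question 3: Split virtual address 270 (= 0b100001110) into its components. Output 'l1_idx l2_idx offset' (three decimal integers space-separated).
Answer: 4 1 6

Derivation:
vaddr = 270 = 0b100001110
  top 3 bits -> l1_idx = 4
  next 3 bits -> l2_idx = 1
  bottom 3 bits -> offset = 6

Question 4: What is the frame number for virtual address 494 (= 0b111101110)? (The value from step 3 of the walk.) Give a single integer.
vaddr = 494: l1_idx=7, l2_idx=5
L1[7] = 1; L2[1][5] = 80

Answer: 80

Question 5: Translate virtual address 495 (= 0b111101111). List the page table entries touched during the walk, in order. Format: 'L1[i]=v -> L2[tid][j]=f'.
Answer: L1[7]=1 -> L2[1][5]=80

Derivation:
vaddr = 495 = 0b111101111
Split: l1_idx=7, l2_idx=5, offset=7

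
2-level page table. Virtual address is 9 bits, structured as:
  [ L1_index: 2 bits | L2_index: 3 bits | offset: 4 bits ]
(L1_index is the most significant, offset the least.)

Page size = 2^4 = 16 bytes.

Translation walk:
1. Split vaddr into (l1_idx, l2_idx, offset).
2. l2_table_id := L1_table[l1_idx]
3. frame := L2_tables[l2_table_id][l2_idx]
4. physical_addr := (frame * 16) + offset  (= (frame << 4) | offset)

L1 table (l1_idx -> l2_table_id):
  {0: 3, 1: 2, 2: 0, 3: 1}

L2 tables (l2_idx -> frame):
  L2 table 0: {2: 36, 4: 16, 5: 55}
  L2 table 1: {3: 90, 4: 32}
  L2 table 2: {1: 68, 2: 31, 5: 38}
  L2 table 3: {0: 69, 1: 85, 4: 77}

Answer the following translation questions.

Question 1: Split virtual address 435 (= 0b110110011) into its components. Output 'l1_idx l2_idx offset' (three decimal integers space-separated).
vaddr = 435 = 0b110110011
  top 2 bits -> l1_idx = 3
  next 3 bits -> l2_idx = 3
  bottom 4 bits -> offset = 3

Answer: 3 3 3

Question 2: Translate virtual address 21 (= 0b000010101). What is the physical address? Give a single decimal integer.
Answer: 1365

Derivation:
vaddr = 21 = 0b000010101
Split: l1_idx=0, l2_idx=1, offset=5
L1[0] = 3
L2[3][1] = 85
paddr = 85 * 16 + 5 = 1365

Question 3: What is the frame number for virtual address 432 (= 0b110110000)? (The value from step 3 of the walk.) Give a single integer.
Answer: 90

Derivation:
vaddr = 432: l1_idx=3, l2_idx=3
L1[3] = 1; L2[1][3] = 90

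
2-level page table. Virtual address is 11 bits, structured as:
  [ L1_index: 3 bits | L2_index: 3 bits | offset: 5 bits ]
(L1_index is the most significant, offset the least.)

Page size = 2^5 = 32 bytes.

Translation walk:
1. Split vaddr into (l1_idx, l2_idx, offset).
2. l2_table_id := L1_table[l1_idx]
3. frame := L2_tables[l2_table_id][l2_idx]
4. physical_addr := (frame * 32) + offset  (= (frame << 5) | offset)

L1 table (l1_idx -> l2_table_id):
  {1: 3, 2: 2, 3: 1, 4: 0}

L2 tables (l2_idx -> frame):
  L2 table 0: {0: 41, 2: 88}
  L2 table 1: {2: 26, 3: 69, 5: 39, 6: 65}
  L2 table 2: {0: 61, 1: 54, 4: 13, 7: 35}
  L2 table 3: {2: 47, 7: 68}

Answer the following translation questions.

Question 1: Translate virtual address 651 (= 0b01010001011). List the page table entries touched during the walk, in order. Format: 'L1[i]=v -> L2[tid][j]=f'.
vaddr = 651 = 0b01010001011
Split: l1_idx=2, l2_idx=4, offset=11

Answer: L1[2]=2 -> L2[2][4]=13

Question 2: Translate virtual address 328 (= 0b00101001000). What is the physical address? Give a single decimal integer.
vaddr = 328 = 0b00101001000
Split: l1_idx=1, l2_idx=2, offset=8
L1[1] = 3
L2[3][2] = 47
paddr = 47 * 32 + 8 = 1512

Answer: 1512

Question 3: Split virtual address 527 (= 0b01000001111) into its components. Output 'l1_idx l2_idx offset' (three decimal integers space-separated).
vaddr = 527 = 0b01000001111
  top 3 bits -> l1_idx = 2
  next 3 bits -> l2_idx = 0
  bottom 5 bits -> offset = 15

Answer: 2 0 15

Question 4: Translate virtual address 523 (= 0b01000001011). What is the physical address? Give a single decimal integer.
Answer: 1963

Derivation:
vaddr = 523 = 0b01000001011
Split: l1_idx=2, l2_idx=0, offset=11
L1[2] = 2
L2[2][0] = 61
paddr = 61 * 32 + 11 = 1963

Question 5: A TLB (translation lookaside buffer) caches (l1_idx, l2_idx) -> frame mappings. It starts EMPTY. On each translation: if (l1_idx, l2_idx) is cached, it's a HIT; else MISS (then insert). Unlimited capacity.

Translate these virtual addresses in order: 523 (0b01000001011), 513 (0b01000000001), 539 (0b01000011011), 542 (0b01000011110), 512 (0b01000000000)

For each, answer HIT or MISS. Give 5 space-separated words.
Answer: MISS HIT HIT HIT HIT

Derivation:
vaddr=523: (2,0) not in TLB -> MISS, insert
vaddr=513: (2,0) in TLB -> HIT
vaddr=539: (2,0) in TLB -> HIT
vaddr=542: (2,0) in TLB -> HIT
vaddr=512: (2,0) in TLB -> HIT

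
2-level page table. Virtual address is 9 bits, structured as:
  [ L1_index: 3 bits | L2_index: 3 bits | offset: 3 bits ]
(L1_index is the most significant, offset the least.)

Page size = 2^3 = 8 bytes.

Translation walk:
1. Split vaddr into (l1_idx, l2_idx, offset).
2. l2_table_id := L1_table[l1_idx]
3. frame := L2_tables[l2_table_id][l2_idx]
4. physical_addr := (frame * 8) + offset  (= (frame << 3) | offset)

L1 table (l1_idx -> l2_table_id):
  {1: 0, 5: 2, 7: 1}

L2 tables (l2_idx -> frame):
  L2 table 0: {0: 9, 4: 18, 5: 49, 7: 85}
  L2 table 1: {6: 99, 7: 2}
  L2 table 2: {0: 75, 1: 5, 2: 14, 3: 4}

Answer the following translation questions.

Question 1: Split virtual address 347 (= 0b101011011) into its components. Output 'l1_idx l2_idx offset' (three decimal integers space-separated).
Answer: 5 3 3

Derivation:
vaddr = 347 = 0b101011011
  top 3 bits -> l1_idx = 5
  next 3 bits -> l2_idx = 3
  bottom 3 bits -> offset = 3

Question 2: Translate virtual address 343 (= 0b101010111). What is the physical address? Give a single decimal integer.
Answer: 119

Derivation:
vaddr = 343 = 0b101010111
Split: l1_idx=5, l2_idx=2, offset=7
L1[5] = 2
L2[2][2] = 14
paddr = 14 * 8 + 7 = 119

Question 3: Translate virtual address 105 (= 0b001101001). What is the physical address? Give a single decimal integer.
Answer: 393

Derivation:
vaddr = 105 = 0b001101001
Split: l1_idx=1, l2_idx=5, offset=1
L1[1] = 0
L2[0][5] = 49
paddr = 49 * 8 + 1 = 393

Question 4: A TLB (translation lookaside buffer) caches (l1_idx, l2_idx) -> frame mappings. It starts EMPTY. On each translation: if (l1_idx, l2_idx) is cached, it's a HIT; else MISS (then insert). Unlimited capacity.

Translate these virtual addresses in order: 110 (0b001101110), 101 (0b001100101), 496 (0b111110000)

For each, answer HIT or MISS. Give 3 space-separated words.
vaddr=110: (1,5) not in TLB -> MISS, insert
vaddr=101: (1,4) not in TLB -> MISS, insert
vaddr=496: (7,6) not in TLB -> MISS, insert

Answer: MISS MISS MISS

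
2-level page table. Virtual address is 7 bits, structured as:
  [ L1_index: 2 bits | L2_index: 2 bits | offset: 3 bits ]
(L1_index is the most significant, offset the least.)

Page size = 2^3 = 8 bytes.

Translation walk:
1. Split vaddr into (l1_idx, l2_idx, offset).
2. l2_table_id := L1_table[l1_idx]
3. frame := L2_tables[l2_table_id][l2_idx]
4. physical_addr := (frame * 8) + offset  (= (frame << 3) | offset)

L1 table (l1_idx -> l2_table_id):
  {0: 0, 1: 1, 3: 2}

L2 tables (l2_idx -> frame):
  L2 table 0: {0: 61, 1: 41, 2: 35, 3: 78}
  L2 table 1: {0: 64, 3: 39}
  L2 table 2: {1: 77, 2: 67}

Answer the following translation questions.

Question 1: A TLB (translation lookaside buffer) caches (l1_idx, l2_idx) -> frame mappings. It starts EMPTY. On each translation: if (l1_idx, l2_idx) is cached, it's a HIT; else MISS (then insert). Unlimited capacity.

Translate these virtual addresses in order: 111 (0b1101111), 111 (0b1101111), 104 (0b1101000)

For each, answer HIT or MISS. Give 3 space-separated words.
Answer: MISS HIT HIT

Derivation:
vaddr=111: (3,1) not in TLB -> MISS, insert
vaddr=111: (3,1) in TLB -> HIT
vaddr=104: (3,1) in TLB -> HIT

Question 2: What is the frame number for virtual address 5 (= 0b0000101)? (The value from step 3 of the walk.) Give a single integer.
Answer: 61

Derivation:
vaddr = 5: l1_idx=0, l2_idx=0
L1[0] = 0; L2[0][0] = 61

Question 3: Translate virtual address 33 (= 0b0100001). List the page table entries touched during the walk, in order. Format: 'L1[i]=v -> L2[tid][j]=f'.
vaddr = 33 = 0b0100001
Split: l1_idx=1, l2_idx=0, offset=1

Answer: L1[1]=1 -> L2[1][0]=64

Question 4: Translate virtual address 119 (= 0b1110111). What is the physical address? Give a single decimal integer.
vaddr = 119 = 0b1110111
Split: l1_idx=3, l2_idx=2, offset=7
L1[3] = 2
L2[2][2] = 67
paddr = 67 * 8 + 7 = 543

Answer: 543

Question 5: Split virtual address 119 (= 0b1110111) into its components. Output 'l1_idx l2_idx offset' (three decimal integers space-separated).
Answer: 3 2 7

Derivation:
vaddr = 119 = 0b1110111
  top 2 bits -> l1_idx = 3
  next 2 bits -> l2_idx = 2
  bottom 3 bits -> offset = 7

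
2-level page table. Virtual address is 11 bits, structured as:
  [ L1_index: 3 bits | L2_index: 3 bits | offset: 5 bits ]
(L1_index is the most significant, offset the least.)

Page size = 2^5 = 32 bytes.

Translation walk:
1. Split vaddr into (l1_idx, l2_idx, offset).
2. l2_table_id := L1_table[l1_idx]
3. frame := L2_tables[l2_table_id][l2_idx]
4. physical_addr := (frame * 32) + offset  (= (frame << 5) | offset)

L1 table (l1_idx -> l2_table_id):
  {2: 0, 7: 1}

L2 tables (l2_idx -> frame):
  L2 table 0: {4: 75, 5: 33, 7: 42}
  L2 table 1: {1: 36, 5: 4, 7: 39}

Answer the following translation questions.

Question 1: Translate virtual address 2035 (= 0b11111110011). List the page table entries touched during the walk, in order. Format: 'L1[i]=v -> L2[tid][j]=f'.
vaddr = 2035 = 0b11111110011
Split: l1_idx=7, l2_idx=7, offset=19

Answer: L1[7]=1 -> L2[1][7]=39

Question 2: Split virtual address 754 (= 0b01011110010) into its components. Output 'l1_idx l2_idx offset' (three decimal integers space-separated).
Answer: 2 7 18

Derivation:
vaddr = 754 = 0b01011110010
  top 3 bits -> l1_idx = 2
  next 3 bits -> l2_idx = 7
  bottom 5 bits -> offset = 18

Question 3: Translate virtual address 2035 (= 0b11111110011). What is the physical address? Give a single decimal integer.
Answer: 1267

Derivation:
vaddr = 2035 = 0b11111110011
Split: l1_idx=7, l2_idx=7, offset=19
L1[7] = 1
L2[1][7] = 39
paddr = 39 * 32 + 19 = 1267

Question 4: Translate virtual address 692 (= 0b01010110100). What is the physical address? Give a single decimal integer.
Answer: 1076

Derivation:
vaddr = 692 = 0b01010110100
Split: l1_idx=2, l2_idx=5, offset=20
L1[2] = 0
L2[0][5] = 33
paddr = 33 * 32 + 20 = 1076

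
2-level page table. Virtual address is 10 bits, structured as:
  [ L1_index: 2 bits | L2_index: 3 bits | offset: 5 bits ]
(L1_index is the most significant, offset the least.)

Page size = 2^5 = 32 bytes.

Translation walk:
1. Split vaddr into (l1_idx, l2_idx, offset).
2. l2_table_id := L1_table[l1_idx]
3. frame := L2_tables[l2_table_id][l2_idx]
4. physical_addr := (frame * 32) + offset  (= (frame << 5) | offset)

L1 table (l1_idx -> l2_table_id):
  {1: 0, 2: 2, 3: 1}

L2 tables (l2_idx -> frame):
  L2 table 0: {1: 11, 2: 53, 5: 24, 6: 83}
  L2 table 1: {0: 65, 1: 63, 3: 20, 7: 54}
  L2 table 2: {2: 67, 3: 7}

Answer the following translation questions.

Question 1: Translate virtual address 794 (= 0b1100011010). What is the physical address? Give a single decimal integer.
Answer: 2106

Derivation:
vaddr = 794 = 0b1100011010
Split: l1_idx=3, l2_idx=0, offset=26
L1[3] = 1
L2[1][0] = 65
paddr = 65 * 32 + 26 = 2106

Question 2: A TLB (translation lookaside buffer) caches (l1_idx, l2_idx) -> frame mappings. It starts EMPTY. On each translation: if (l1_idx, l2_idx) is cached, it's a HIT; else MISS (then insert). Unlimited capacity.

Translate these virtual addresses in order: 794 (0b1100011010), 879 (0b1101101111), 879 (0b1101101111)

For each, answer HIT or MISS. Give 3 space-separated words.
Answer: MISS MISS HIT

Derivation:
vaddr=794: (3,0) not in TLB -> MISS, insert
vaddr=879: (3,3) not in TLB -> MISS, insert
vaddr=879: (3,3) in TLB -> HIT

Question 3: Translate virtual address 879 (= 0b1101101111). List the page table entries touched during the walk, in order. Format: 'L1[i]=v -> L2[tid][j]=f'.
vaddr = 879 = 0b1101101111
Split: l1_idx=3, l2_idx=3, offset=15

Answer: L1[3]=1 -> L2[1][3]=20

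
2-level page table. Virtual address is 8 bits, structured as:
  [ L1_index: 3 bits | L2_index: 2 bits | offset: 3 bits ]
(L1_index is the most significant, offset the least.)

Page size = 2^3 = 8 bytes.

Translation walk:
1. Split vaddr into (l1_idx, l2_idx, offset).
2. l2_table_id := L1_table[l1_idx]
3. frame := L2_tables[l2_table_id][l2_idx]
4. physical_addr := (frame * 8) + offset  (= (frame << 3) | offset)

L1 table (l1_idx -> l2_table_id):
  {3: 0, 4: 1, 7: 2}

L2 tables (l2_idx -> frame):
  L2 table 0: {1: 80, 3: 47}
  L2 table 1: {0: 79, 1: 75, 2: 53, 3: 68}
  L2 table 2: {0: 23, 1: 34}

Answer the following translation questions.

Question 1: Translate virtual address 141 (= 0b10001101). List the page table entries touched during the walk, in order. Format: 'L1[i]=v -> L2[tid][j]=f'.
vaddr = 141 = 0b10001101
Split: l1_idx=4, l2_idx=1, offset=5

Answer: L1[4]=1 -> L2[1][1]=75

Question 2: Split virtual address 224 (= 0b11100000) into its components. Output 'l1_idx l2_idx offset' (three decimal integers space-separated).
Answer: 7 0 0

Derivation:
vaddr = 224 = 0b11100000
  top 3 bits -> l1_idx = 7
  next 2 bits -> l2_idx = 0
  bottom 3 bits -> offset = 0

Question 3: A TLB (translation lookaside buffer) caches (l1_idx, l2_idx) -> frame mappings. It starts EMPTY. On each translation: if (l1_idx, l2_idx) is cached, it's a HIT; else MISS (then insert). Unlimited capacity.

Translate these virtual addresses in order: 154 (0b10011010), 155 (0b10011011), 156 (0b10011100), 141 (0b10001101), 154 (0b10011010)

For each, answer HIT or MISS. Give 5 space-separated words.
vaddr=154: (4,3) not in TLB -> MISS, insert
vaddr=155: (4,3) in TLB -> HIT
vaddr=156: (4,3) in TLB -> HIT
vaddr=141: (4,1) not in TLB -> MISS, insert
vaddr=154: (4,3) in TLB -> HIT

Answer: MISS HIT HIT MISS HIT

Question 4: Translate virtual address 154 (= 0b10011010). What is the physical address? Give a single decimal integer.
vaddr = 154 = 0b10011010
Split: l1_idx=4, l2_idx=3, offset=2
L1[4] = 1
L2[1][3] = 68
paddr = 68 * 8 + 2 = 546

Answer: 546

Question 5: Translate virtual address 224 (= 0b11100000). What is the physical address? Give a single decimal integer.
vaddr = 224 = 0b11100000
Split: l1_idx=7, l2_idx=0, offset=0
L1[7] = 2
L2[2][0] = 23
paddr = 23 * 8 + 0 = 184

Answer: 184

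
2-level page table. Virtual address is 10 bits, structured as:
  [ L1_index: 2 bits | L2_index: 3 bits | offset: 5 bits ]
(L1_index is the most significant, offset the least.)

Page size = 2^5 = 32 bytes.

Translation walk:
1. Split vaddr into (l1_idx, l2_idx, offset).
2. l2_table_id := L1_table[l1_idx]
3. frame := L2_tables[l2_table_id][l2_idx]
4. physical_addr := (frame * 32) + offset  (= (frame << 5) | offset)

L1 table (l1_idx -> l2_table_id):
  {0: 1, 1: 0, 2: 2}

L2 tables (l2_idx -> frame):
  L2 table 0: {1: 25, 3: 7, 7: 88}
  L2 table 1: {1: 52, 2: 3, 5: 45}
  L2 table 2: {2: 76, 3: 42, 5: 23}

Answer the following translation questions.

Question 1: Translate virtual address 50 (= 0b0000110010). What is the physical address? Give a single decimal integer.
Answer: 1682

Derivation:
vaddr = 50 = 0b0000110010
Split: l1_idx=0, l2_idx=1, offset=18
L1[0] = 1
L2[1][1] = 52
paddr = 52 * 32 + 18 = 1682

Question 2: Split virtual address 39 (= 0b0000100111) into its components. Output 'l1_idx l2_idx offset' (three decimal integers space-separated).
vaddr = 39 = 0b0000100111
  top 2 bits -> l1_idx = 0
  next 3 bits -> l2_idx = 1
  bottom 5 bits -> offset = 7

Answer: 0 1 7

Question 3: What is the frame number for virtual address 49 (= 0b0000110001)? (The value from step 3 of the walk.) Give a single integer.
Answer: 52

Derivation:
vaddr = 49: l1_idx=0, l2_idx=1
L1[0] = 1; L2[1][1] = 52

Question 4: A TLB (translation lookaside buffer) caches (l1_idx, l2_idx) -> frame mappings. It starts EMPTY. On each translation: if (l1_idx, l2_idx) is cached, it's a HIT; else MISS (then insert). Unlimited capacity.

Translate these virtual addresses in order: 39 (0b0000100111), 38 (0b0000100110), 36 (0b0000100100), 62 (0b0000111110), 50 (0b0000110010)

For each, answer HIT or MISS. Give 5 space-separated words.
vaddr=39: (0,1) not in TLB -> MISS, insert
vaddr=38: (0,1) in TLB -> HIT
vaddr=36: (0,1) in TLB -> HIT
vaddr=62: (0,1) in TLB -> HIT
vaddr=50: (0,1) in TLB -> HIT

Answer: MISS HIT HIT HIT HIT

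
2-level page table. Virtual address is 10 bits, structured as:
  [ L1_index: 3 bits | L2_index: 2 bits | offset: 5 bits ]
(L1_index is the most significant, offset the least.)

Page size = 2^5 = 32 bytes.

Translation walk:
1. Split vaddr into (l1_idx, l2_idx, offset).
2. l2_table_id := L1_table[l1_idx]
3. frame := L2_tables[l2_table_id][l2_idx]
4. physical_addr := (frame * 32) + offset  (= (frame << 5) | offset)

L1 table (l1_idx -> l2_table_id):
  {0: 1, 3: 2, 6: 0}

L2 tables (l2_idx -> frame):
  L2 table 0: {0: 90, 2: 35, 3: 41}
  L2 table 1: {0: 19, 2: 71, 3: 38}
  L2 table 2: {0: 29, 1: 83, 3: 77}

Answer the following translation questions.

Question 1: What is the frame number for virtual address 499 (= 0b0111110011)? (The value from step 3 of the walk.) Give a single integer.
Answer: 77

Derivation:
vaddr = 499: l1_idx=3, l2_idx=3
L1[3] = 2; L2[2][3] = 77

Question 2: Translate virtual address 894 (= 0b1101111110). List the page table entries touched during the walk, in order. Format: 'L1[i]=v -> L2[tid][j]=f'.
vaddr = 894 = 0b1101111110
Split: l1_idx=6, l2_idx=3, offset=30

Answer: L1[6]=0 -> L2[0][3]=41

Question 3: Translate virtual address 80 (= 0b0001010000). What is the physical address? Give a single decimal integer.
vaddr = 80 = 0b0001010000
Split: l1_idx=0, l2_idx=2, offset=16
L1[0] = 1
L2[1][2] = 71
paddr = 71 * 32 + 16 = 2288

Answer: 2288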